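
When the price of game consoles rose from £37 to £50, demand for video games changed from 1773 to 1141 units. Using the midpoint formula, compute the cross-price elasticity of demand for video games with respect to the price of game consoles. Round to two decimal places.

ΔQ_x = 1141 − 1773 = -632; ΔP_y = 50 − 37 = 13.
Midpoints: P̄_y = 43.50, Q̄_x = 1457.0.
ε_xy = (ΔQ_x/ΔP_y)(P̄_y/Q̄_x) = (-632/13)(43.50/1457.0).

-1.45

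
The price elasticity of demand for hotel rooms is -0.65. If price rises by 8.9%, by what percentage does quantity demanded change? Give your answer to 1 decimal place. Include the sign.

%ΔQ ≈ ε × %ΔP = (-0.65)(8.9%) = -5.79%.

-5.8%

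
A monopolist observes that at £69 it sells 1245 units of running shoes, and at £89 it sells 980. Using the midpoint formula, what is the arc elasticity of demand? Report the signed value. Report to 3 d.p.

ΔQ = 980 − 1245 = -265; ΔP = 89 − 69 = 20.
Midpoints: P̄ = 79.00, Q̄ = 1112.5.
ε = (ΔQ/ΔP)(P̄/Q̄) = (-265/20)(79.00/1112.5).

-0.941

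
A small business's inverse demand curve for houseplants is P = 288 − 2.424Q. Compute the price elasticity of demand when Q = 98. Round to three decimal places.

-0.212

At Q = 98, P = 288 − 2.424(98) = 50.45.
dP/dQ = −2.424, so dQ/dP = 1/(−2.424) = -0.413.
ε = (dQ/dP)(P/Q) = (-0.413)(50.45/98).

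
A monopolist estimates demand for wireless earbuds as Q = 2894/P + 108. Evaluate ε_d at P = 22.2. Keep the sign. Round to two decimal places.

-0.55

At P = 22.2, Q = 238.360.
dQ/dP = −2894/P² = -5.872.
ε = (dQ/dP)(P/Q) = (-5.872)(22.2/238.360).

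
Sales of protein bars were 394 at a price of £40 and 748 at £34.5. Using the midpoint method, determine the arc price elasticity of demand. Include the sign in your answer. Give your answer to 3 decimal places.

ΔQ = 748 − 394 = 354; ΔP = 34.5 − 40 = -5.5.
Midpoints: P̄ = 37.25, Q̄ = 571.0.
ε = (ΔQ/ΔP)(P̄/Q̄) = (354/-5.5)(37.25/571.0).

-4.199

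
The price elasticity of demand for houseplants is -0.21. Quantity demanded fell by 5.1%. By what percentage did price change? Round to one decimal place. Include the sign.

%ΔP ≈ %ΔQ / ε = (-5.1%)/(-0.21) = 24.29%.

24.3%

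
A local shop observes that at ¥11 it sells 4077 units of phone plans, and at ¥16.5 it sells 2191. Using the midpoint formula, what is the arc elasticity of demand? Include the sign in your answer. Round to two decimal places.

-1.50

ΔQ = 2191 − 4077 = -1886; ΔP = 16.5 − 11 = 5.5.
Midpoints: P̄ = 13.75, Q̄ = 3134.0.
ε = (ΔQ/ΔP)(P̄/Q̄) = (-1886/5.5)(13.75/3134.0).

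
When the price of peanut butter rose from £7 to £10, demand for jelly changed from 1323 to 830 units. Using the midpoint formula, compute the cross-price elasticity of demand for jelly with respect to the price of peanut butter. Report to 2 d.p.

ΔQ_x = 830 − 1323 = -493; ΔP_y = 10 − 7 = 3.
Midpoints: P̄_y = 8.50, Q̄_x = 1076.5.
ε_xy = (ΔQ_x/ΔP_y)(P̄_y/Q̄_x) = (-493/3)(8.50/1076.5).
ε_xy < 0, so the goods are complements.

-1.30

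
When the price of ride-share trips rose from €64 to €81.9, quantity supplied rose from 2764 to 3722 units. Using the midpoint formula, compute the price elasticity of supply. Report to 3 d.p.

ΔQ = 3722 − 2764 = 958; ΔP = 81.9 − 64 = 17.9.
Midpoints: P̄ = 72.95, Q̄ = 3243.0.
ε_s = (ΔQ/ΔP)(P̄/Q̄) = (958/17.9)(72.95/3243.0).

1.204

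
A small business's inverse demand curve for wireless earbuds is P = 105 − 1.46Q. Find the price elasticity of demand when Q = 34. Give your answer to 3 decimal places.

At Q = 34, P = 105 − 1.46(34) = 55.36.
dP/dQ = −1.46, so dQ/dP = 1/(−1.46) = -0.685.
ε = (dQ/dP)(P/Q) = (-0.685)(55.36/34).

-1.115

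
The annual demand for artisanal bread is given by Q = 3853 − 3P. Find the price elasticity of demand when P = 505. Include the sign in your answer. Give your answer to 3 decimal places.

At P = 505, Q = 2338.
dQ/dP = −3.
ε = (dQ/dP)(P/Q) = (-3)(505/2338).

-0.648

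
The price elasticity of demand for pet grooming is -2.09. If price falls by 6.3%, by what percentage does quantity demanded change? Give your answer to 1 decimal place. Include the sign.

13.2%

%ΔQ ≈ ε × %ΔP = (-2.09)(-6.3%) = 13.17%.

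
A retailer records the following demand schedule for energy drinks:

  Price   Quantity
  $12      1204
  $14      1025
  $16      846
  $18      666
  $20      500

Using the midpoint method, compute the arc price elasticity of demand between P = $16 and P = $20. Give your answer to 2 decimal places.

At P = 16, Q = 846; at P = 20, Q = 500.
ΔQ = -346, ΔP = 4. Midpoints: P̄ = 18.00, Q̄ = 673.0.
ε = (ΔQ/ΔP)(P̄/Q̄) = (-346/4)(18.00/673.0).

-2.31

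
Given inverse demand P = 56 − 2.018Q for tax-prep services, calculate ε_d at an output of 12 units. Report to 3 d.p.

At Q = 12, P = 56 − 2.018(12) = 31.78.
dP/dQ = −2.018, so dQ/dP = 1/(−2.018) = -0.496.
ε = (dQ/dP)(P/Q) = (-0.496)(31.78/12).

-1.313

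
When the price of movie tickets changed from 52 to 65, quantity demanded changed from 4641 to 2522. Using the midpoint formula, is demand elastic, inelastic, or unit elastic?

elastic

Arc ε ≈ -2.662.
|ε| = 2.66 > 1.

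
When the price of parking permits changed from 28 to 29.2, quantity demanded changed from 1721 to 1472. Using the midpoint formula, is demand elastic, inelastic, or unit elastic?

elastic

Arc ε ≈ -3.717.
|ε| = 3.72 > 1.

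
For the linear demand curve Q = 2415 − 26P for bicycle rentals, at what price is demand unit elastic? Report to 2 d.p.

For linear demand Q = a − bP, ε = −bP/(a − bP). |ε| = 1 when bP = a − bP, i.e. P = a/(2b).
P = 2415/(2·26) = 2415/52 = 46.4423.

46.44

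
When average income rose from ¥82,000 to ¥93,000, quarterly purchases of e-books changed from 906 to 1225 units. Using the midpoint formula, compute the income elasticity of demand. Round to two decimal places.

ΔQ = 319, ΔI = 11000. Midpoints: Ī = 87,500, Q̄ = 1065.5.
ε_I = (ΔQ/ΔI)(Ī/Q̄) = (319/11000)(87500/1065.5).

2.38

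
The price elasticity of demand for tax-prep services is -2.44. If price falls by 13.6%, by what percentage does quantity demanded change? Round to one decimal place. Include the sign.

33.2%

%ΔQ ≈ ε × %ΔP = (-2.44)(-13.6%) = 33.18%.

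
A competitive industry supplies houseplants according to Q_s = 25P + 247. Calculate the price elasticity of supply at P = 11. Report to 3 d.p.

0.527

At P = 11, Q_s = 522.
dQ_s/dP = 25.
ε_s = (dQ_s/dP)(P/Q_s) = (25)(11/522).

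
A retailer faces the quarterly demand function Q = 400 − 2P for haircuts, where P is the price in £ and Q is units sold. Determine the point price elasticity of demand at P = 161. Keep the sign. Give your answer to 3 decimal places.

At P = 161, Q = 78.
dQ/dP = −2.
ε = (dQ/dP)(P/Q) = (-2)(161/78).

-4.128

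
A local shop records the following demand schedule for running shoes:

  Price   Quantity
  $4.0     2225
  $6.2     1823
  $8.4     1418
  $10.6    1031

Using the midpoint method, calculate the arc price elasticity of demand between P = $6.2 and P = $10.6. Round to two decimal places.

At P = 6.2, Q = 1823; at P = 10.6, Q = 1031.
ΔQ = -792, ΔP = 4.4. Midpoints: P̄ = 8.40, Q̄ = 1427.0.
ε = (ΔQ/ΔP)(P̄/Q̄) = (-792/4.4)(8.40/1427.0).

-1.06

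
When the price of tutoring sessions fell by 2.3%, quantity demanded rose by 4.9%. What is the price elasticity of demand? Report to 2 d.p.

ε = %ΔQ / %ΔP = (4.9)/(-2.3) = -2.130.

-2.13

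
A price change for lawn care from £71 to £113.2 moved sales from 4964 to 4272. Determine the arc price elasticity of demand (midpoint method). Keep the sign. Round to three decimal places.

ΔQ = 4272 − 4964 = -692; ΔP = 113.2 − 71 = 42.2.
Midpoints: P̄ = 92.10, Q̄ = 4618.0.
ε = (ΔQ/ΔP)(P̄/Q̄) = (-692/42.2)(92.10/4618.0).

-0.327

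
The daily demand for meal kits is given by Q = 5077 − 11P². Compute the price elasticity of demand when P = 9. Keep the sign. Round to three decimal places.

-0.426

At P = 9, Q = 4186.
dQ/dP = −22P = -198.
ε = (dQ/dP)(P/Q) = (-198)(9/4186).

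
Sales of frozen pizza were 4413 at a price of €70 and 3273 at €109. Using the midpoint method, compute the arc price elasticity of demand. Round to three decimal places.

-0.681

ΔQ = 3273 − 4413 = -1140; ΔP = 109 − 70 = 39.
Midpoints: P̄ = 89.50, Q̄ = 3843.0.
ε = (ΔQ/ΔP)(P̄/Q̄) = (-1140/39)(89.50/3843.0).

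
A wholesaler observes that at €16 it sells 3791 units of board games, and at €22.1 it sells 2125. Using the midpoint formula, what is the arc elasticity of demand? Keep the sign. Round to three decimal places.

-1.759

ΔQ = 2125 − 3791 = -1666; ΔP = 22.1 − 16 = 6.1.
Midpoints: P̄ = 19.05, Q̄ = 2958.0.
ε = (ΔQ/ΔP)(P̄/Q̄) = (-1666/6.1)(19.05/2958.0).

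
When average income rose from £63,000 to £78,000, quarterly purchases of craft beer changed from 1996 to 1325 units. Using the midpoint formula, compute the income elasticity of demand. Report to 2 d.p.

ΔQ = -671, ΔI = 15000. Midpoints: Ī = 70,500, Q̄ = 1660.5.
ε_I = (ΔQ/ΔI)(Ī/Q̄) = (-671/15000)(70500/1660.5).
ε_I < 0, so the good is inferior.

-1.90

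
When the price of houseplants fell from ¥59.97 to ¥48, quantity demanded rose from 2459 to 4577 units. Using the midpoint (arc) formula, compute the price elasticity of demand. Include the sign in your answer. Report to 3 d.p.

ΔQ = 4577 − 2459 = 2118; ΔP = 48 − 59.97 = -11.97.
Midpoints: P̄ = 53.98, Q̄ = 3518.0.
ε = (ΔQ/ΔP)(P̄/Q̄) = (2118/-11.97)(53.98/3518.0).

-2.715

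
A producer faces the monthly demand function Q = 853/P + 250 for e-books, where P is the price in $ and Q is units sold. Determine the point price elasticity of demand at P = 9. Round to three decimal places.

At P = 9, Q = 344.778.
dQ/dP = −853/P² = -10.531.
ε = (dQ/dP)(P/Q) = (-10.531)(9/344.778).

-0.275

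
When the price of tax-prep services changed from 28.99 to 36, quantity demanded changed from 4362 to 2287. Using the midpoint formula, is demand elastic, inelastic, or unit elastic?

elastic

Arc ε ≈ -2.893.
|ε| = 2.89 > 1.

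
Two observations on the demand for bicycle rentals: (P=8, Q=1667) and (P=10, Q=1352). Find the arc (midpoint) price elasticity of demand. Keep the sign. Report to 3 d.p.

-0.939

ΔQ = 1352 − 1667 = -315; ΔP = 10 − 8 = 2.
Midpoints: P̄ = 9.00, Q̄ = 1509.5.
ε = (ΔQ/ΔP)(P̄/Q̄) = (-315/2)(9.00/1509.5).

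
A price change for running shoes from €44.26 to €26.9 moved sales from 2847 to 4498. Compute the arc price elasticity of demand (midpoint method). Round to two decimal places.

-0.92

ΔQ = 4498 − 2847 = 1651; ΔP = 26.9 − 44.26 = -17.36.
Midpoints: P̄ = 35.58, Q̄ = 3672.5.
ε = (ΔQ/ΔP)(P̄/Q̄) = (1651/-17.36)(35.58/3672.5).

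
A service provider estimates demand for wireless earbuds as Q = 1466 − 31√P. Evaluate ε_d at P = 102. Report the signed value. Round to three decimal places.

-0.136

At P = 102, Q = 1152.915.
dQ/dP = −31/(2√P) = -1.535.
ε = (dQ/dP)(P/Q) = (-1.535)(102/1152.915).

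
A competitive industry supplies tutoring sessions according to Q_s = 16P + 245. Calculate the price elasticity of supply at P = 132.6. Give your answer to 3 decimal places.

At P = 132.6, Q_s = 2366.60.
dQ_s/dP = 16.
ε_s = (dQ_s/dP)(P/Q_s) = (16)(132.6/2366.60).

0.896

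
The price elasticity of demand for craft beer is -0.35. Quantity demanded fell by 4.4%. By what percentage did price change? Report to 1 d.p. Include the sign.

%ΔP ≈ %ΔQ / ε = (-4.4%)/(-0.35) = 12.57%.

12.6%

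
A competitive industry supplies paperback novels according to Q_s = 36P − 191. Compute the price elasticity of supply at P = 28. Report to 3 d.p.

1.234

At P = 28, Q_s = 817.
dQ_s/dP = 36.
ε_s = (dQ_s/dP)(P/Q_s) = (36)(28/817).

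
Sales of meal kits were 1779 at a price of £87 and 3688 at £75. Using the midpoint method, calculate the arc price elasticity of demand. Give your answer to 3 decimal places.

ΔQ = 3688 − 1779 = 1909; ΔP = 75 − 87 = -12.
Midpoints: P̄ = 81.00, Q̄ = 2733.5.
ε = (ΔQ/ΔP)(P̄/Q̄) = (1909/-12)(81.00/2733.5).

-4.714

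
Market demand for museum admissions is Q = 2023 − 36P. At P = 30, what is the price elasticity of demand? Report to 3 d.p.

At P = 30, Q = 943.
dQ/dP = −36.
ε = (dQ/dP)(P/Q) = (-36)(30/943).
|ε| > 1, so demand is elastic at this price.

-1.145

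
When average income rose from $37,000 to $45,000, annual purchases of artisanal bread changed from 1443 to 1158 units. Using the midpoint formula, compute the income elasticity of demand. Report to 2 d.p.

ΔQ = -285, ΔI = 8000. Midpoints: Ī = 41,000, Q̄ = 1300.5.
ε_I = (ΔQ/ΔI)(Ī/Q̄) = (-285/8000)(41000/1300.5).

-1.12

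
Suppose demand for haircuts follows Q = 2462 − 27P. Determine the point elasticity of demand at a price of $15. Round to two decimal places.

-0.20

At P = 15, Q = 2057.
dQ/dP = −27.
ε = (dQ/dP)(P/Q) = (-27)(15/2057).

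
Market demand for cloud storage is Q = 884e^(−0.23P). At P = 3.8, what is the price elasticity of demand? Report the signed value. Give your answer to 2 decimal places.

-0.87

At P = 3.8, Q = 368.875.
dQ/dP = −0.23·884e^(−0.23P) = −0.23Q = -84.841.
ε = (dQ/dP)(P/Q) = (-84.841)(3.8/368.875).
|ε| < 1, so demand is inelastic at this price.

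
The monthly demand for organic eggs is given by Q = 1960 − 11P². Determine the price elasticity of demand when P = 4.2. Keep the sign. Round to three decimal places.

At P = 4.2, Q = 1765.960.
dQ/dP = −22P = -92.400.
ε = (dQ/dP)(P/Q) = (-92.400)(4.2/1765.960).
|ε| < 1, so demand is inelastic at this price.

-0.220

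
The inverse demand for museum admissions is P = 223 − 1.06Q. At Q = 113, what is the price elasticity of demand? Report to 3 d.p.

-0.862

At Q = 113, P = 223 − 1.06(113) = 103.22.
dP/dQ = −1.06, so dQ/dP = 1/(−1.06) = -0.943.
ε = (dQ/dP)(P/Q) = (-0.943)(103.22/113).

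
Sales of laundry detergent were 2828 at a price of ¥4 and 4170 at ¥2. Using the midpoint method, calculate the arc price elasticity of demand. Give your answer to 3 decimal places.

ΔQ = 4170 − 2828 = 1342; ΔP = 2 − 4 = -2.
Midpoints: P̄ = 3.00, Q̄ = 3499.0.
ε = (ΔQ/ΔP)(P̄/Q̄) = (1342/-2)(3.00/3499.0).

-0.575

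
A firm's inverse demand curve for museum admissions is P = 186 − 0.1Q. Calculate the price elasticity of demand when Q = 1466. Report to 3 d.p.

At Q = 1466, P = 186 − 0.1(1466) = 39.40.
dP/dQ = −0.1, so dQ/dP = 1/(−0.1) = -10.000.
ε = (dQ/dP)(P/Q) = (-10.000)(39.40/1466).

-0.269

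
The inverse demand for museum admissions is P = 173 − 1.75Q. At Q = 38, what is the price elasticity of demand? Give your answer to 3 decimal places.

At Q = 38, P = 173 − 1.75(38) = 106.50.
dP/dQ = −1.75, so dQ/dP = 1/(−1.75) = -0.571.
ε = (dQ/dP)(P/Q) = (-0.571)(106.50/38).

-1.602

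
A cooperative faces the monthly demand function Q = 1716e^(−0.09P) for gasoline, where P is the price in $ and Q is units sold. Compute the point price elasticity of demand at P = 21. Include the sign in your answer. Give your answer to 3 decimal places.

-1.890

At P = 21, Q = 259.239.
dQ/dP = −0.09·1716e^(−0.09P) = −0.09Q = -23.332.
ε = (dQ/dP)(P/Q) = (-23.332)(21/259.239).
|ε| > 1, so demand is elastic at this price.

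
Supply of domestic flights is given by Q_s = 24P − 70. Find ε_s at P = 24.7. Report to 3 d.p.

1.134

At P = 24.7, Q_s = 522.80.
dQ_s/dP = 24.
ε_s = (dQ_s/dP)(P/Q_s) = (24)(24.7/522.80).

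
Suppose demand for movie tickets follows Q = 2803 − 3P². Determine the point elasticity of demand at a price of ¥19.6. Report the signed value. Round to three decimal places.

-1.397

At P = 19.6, Q = 1650.520.
dQ/dP = −6P = -117.600.
ε = (dQ/dP)(P/Q) = (-117.600)(19.6/1650.520).
|ε| > 1, so demand is elastic at this price.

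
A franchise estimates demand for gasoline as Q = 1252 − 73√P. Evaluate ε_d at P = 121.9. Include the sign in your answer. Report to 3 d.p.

At P = 121.9, Q = 446.019.
dQ/dP = −73/(2√P) = -3.306.
ε = (dQ/dP)(P/Q) = (-3.306)(121.9/446.019).
|ε| < 1, so demand is inelastic at this price.

-0.904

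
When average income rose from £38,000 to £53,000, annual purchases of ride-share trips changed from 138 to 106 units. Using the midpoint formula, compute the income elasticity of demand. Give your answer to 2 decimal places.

-0.80

ΔQ = -32, ΔI = 15000. Midpoints: Ī = 45,500, Q̄ = 122.0.
ε_I = (ΔQ/ΔI)(Ī/Q̄) = (-32/15000)(45500/122.0).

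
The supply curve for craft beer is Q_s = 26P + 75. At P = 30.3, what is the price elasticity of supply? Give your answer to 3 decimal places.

0.913

At P = 30.3, Q_s = 862.80.
dQ_s/dP = 26.
ε_s = (dQ_s/dP)(P/Q_s) = (26)(30.3/862.80).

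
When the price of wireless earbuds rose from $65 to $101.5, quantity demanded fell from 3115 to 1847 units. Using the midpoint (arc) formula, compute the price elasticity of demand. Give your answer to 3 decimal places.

-1.166

ΔQ = 1847 − 3115 = -1268; ΔP = 101.5 − 65 = 36.5.
Midpoints: P̄ = 83.25, Q̄ = 2481.0.
ε = (ΔQ/ΔP)(P̄/Q̄) = (-1268/36.5)(83.25/2481.0).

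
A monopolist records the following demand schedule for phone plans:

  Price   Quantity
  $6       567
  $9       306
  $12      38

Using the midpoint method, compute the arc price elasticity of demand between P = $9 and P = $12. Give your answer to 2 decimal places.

At P = 9, Q = 306; at P = 12, Q = 38.
ΔQ = -268, ΔP = 3. Midpoints: P̄ = 10.50, Q̄ = 172.0.
ε = (ΔQ/ΔP)(P̄/Q̄) = (-268/3)(10.50/172.0).

-5.45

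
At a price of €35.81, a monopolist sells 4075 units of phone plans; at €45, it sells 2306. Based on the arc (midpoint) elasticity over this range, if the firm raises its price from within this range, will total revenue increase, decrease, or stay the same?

Arc ε = (-1769/9.19)(40.41/3190.5) ≈ -2.438.
|ε| = 2.44 > 1, so demand is elastic. A price rise therefore reduces total revenue.

decrease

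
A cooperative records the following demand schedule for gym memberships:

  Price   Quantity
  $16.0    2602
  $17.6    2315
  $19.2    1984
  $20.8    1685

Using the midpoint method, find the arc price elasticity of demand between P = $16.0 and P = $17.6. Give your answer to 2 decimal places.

At P = 16.0, Q = 2602; at P = 17.6, Q = 2315.
ΔQ = -287, ΔP = 1.6. Midpoints: P̄ = 16.80, Q̄ = 2458.5.
ε = (ΔQ/ΔP)(P̄/Q̄) = (-287/1.6)(16.80/2458.5).

-1.23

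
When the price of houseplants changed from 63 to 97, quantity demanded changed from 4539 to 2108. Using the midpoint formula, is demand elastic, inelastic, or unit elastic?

Arc ε ≈ -1.721.
|ε| = 1.72 > 1.

elastic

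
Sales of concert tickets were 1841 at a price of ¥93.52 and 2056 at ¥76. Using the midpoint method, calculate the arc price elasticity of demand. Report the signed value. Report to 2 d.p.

-0.53

ΔQ = 2056 − 1841 = 215; ΔP = 76 − 93.52 = -17.52.
Midpoints: P̄ = 84.76, Q̄ = 1948.5.
ε = (ΔQ/ΔP)(P̄/Q̄) = (215/-17.52)(84.76/1948.5).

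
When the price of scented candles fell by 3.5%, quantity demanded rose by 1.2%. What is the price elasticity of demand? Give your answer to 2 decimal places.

ε = %ΔQ / %ΔP = (1.2)/(-3.5) = -0.343.

-0.34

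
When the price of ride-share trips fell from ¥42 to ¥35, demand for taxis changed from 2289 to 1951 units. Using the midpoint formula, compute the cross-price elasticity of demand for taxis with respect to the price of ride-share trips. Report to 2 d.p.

0.88

ΔQ_x = 1951 − 2289 = -338; ΔP_y = 35 − 42 = -7.
Midpoints: P̄_y = 38.50, Q̄_x = 2120.0.
ε_xy = (ΔQ_x/ΔP_y)(P̄_y/Q̄_x) = (-338/-7)(38.50/2120.0).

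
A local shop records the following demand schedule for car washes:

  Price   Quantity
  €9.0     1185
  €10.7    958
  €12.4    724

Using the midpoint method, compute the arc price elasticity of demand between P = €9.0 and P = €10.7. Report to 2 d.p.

At P = 9.0, Q = 1185; at P = 10.7, Q = 958.
ΔQ = -227, ΔP = 1.7. Midpoints: P̄ = 9.85, Q̄ = 1071.5.
ε = (ΔQ/ΔP)(P̄/Q̄) = (-227/1.7)(9.85/1071.5).

-1.23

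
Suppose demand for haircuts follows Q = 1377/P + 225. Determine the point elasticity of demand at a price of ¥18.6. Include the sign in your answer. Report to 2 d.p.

-0.25

At P = 18.6, Q = 299.032.
dQ/dP = −1377/P² = -3.980.
ε = (dQ/dP)(P/Q) = (-3.980)(18.6/299.032).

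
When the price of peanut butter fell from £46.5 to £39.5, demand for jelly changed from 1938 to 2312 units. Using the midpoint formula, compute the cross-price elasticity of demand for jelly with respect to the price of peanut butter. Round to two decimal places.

-1.08

ΔQ_x = 2312 − 1938 = 374; ΔP_y = 39.5 − 46.5 = -7.
Midpoints: P̄_y = 43.00, Q̄_x = 2125.0.
ε_xy = (ΔQ_x/ΔP_y)(P̄_y/Q̄_x) = (374/-7)(43.00/2125.0).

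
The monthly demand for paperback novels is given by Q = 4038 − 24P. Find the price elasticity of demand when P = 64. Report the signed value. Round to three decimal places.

At P = 64, Q = 2502.
dQ/dP = −24.
ε = (dQ/dP)(P/Q) = (-24)(64/2502).

-0.614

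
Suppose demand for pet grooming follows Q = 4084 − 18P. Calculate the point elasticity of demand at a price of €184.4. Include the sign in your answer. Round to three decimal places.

-4.340

At P = 184.4, Q = 764.800.
dQ/dP = −18.
ε = (dQ/dP)(P/Q) = (-18)(184.4/764.800).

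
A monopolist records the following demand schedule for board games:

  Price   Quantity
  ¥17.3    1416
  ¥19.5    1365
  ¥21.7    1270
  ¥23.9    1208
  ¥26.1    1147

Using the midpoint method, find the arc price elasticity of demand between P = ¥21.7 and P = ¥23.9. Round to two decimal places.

At P = 21.7, Q = 1270; at P = 23.9, Q = 1208.
ΔQ = -62, ΔP = 2.2. Midpoints: P̄ = 22.80, Q̄ = 1239.0.
ε = (ΔQ/ΔP)(P̄/Q̄) = (-62/2.2)(22.80/1239.0).

-0.52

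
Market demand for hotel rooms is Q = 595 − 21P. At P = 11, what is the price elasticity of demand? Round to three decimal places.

-0.635

At P = 11, Q = 364.
dQ/dP = −21.
ε = (dQ/dP)(P/Q) = (-21)(11/364).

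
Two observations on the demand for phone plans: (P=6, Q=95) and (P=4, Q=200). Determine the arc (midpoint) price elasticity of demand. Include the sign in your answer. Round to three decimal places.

-1.780

ΔQ = 200 − 95 = 105; ΔP = 4 − 6 = -2.
Midpoints: P̄ = 5.00, Q̄ = 147.5.
ε = (ΔQ/ΔP)(P̄/Q̄) = (105/-2)(5.00/147.5).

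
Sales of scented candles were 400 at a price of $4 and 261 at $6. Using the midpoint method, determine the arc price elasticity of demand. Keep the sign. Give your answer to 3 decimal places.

-1.051

ΔQ = 261 − 400 = -139; ΔP = 6 − 4 = 2.
Midpoints: P̄ = 5.00, Q̄ = 330.5.
ε = (ΔQ/ΔP)(P̄/Q̄) = (-139/2)(5.00/330.5).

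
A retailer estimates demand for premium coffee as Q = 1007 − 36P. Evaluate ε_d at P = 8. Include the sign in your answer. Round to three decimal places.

At P = 8, Q = 719.
dQ/dP = −36.
ε = (dQ/dP)(P/Q) = (-36)(8/719).

-0.401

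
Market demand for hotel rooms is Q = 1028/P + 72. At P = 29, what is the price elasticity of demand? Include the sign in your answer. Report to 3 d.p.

At P = 29, Q = 107.448.
dQ/dP = −1028/P² = -1.222.
ε = (dQ/dP)(P/Q) = (-1.222)(29/107.448).
|ε| < 1, so demand is inelastic at this price.

-0.330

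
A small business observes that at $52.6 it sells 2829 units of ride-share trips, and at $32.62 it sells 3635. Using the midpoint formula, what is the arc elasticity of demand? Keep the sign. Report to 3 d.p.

ΔQ = 3635 − 2829 = 806; ΔP = 32.62 − 52.6 = -19.98.
Midpoints: P̄ = 42.61, Q̄ = 3232.0.
ε = (ΔQ/ΔP)(P̄/Q̄) = (806/-19.98)(42.61/3232.0).

-0.532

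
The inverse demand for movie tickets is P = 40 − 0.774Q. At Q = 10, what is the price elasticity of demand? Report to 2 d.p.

-4.17

At Q = 10, P = 40 − 0.774(10) = 32.26.
dP/dQ = −0.774, so dQ/dP = 1/(−0.774) = -1.292.
ε = (dQ/dP)(P/Q) = (-1.292)(32.26/10).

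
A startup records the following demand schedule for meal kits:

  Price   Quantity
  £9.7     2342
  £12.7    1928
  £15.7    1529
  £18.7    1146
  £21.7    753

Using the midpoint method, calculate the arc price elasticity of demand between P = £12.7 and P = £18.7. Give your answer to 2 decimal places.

-1.33

At P = 12.7, Q = 1928; at P = 18.7, Q = 1146.
ΔQ = -782, ΔP = 6.0. Midpoints: P̄ = 15.70, Q̄ = 1537.0.
ε = (ΔQ/ΔP)(P̄/Q̄) = (-782/6.0)(15.70/1537.0).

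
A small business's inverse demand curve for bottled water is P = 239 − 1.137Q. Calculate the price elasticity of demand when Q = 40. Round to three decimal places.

At Q = 40, P = 239 − 1.137(40) = 193.52.
dP/dQ = −1.137, so dQ/dP = 1/(−1.137) = -0.880.
ε = (dQ/dP)(P/Q) = (-0.880)(193.52/40).

-4.255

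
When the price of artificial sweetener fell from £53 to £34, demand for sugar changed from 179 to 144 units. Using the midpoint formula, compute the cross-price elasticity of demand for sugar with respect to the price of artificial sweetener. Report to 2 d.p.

0.50

ΔQ_x = 144 − 179 = -35; ΔP_y = 34 − 53 = -19.
Midpoints: P̄_y = 43.50, Q̄_x = 161.5.
ε_xy = (ΔQ_x/ΔP_y)(P̄_y/Q̄_x) = (-35/-19)(43.50/161.5).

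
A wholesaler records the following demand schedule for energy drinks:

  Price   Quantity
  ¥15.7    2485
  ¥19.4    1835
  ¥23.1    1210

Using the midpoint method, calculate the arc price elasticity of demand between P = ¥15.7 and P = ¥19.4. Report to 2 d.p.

-1.43

At P = 15.7, Q = 2485; at P = 19.4, Q = 1835.
ΔQ = -650, ΔP = 3.7. Midpoints: P̄ = 17.55, Q̄ = 2160.0.
ε = (ΔQ/ΔP)(P̄/Q̄) = (-650/3.7)(17.55/2160.0).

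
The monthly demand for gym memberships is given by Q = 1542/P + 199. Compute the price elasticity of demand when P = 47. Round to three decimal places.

At P = 47, Q = 231.809.
dQ/dP = −1542/P² = -0.698.
ε = (dQ/dP)(P/Q) = (-0.698)(47/231.809).

-0.142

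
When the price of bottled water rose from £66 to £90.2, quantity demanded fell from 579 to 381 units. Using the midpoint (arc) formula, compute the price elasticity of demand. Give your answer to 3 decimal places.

ΔQ = 381 − 579 = -198; ΔP = 90.2 − 66 = 24.2.
Midpoints: P̄ = 78.10, Q̄ = 480.0.
ε = (ΔQ/ΔP)(P̄/Q̄) = (-198/24.2)(78.10/480.0).

-1.331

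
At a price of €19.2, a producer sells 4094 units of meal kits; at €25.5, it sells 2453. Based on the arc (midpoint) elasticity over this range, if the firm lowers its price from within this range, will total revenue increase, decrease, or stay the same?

Arc ε = (-1641/6.3)(22.35/3273.5) ≈ -1.778.
|ε| = 1.78 > 1, so demand is elastic. A price cut therefore raises total revenue.

increase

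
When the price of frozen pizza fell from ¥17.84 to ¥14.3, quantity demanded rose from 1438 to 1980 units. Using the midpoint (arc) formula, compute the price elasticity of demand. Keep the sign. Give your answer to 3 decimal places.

ΔQ = 1980 − 1438 = 542; ΔP = 14.3 − 17.84 = -3.54.
Midpoints: P̄ = 16.07, Q̄ = 1709.0.
ε = (ΔQ/ΔP)(P̄/Q̄) = (542/-3.54)(16.07/1709.0).

-1.440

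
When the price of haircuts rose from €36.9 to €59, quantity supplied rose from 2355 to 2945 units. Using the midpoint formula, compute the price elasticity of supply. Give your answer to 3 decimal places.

ΔQ = 2945 − 2355 = 590; ΔP = 59 − 36.9 = 22.1.
Midpoints: P̄ = 47.95, Q̄ = 2650.0.
ε_s = (ΔQ/ΔP)(P̄/Q̄) = (590/22.1)(47.95/2650.0).

0.483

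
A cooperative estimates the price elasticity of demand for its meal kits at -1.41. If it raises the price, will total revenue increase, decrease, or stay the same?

|ε| = 1.41 > 1, so demand is elastic. A price rise therefore reduces total revenue.

decrease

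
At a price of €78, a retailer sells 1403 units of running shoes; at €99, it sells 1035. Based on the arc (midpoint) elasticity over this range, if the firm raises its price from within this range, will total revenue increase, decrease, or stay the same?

Arc ε = (-368/21)(88.50/1219.0) ≈ -1.272.
|ε| = 1.27 > 1, so demand is elastic. A price rise therefore reduces total revenue.

decrease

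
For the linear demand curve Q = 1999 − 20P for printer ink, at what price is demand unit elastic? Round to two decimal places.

For linear demand Q = a − bP, ε = −bP/(a − bP). |ε| = 1 when bP = a − bP, i.e. P = a/(2b).
P = 1999/(2·20) = 1999/40 = 49.9750.

49.98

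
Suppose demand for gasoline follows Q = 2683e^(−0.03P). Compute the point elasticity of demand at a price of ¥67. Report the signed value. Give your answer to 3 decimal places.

-2.010

At P = 67, Q = 359.492.
dQ/dP = −0.03·2683e^(−0.03P) = −0.03Q = -10.785.
ε = (dQ/dP)(P/Q) = (-10.785)(67/359.492).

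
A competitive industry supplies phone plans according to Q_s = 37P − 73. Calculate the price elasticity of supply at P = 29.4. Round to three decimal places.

At P = 29.4, Q_s = 1014.80.
dQ_s/dP = 37.
ε_s = (dQ_s/dP)(P/Q_s) = (37)(29.4/1014.80).

1.072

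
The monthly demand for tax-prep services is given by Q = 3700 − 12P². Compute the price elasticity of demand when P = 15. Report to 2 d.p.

At P = 15, Q = 1000.
dQ/dP = −24P = -360.
ε = (dQ/dP)(P/Q) = (-360)(15/1000).

-5.40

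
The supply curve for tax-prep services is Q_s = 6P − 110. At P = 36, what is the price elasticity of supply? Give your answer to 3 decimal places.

At P = 36, Q_s = 106.
dQ_s/dP = 6.
ε_s = (dQ_s/dP)(P/Q_s) = (6)(36/106).

2.038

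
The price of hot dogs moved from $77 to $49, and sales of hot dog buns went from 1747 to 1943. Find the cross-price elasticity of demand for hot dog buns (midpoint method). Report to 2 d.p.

ΔQ_x = 1943 − 1747 = 196; ΔP_y = 49 − 77 = -28.
Midpoints: P̄_y = 63.00, Q̄_x = 1845.0.
ε_xy = (ΔQ_x/ΔP_y)(P̄_y/Q̄_x) = (196/-28)(63.00/1845.0).

-0.24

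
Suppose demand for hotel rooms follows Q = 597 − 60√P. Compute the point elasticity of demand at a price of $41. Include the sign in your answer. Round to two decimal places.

-0.90

At P = 41, Q = 212.813.
dQ/dP = −60/(2√P) = -4.685.
ε = (dQ/dP)(P/Q) = (-4.685)(41/212.813).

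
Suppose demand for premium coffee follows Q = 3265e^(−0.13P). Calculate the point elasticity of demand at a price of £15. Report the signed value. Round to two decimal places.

At P = 15, Q = 464.525.
dQ/dP = −0.13·3265e^(−0.13P) = −0.13Q = -60.388.
ε = (dQ/dP)(P/Q) = (-60.388)(15/464.525).

-1.95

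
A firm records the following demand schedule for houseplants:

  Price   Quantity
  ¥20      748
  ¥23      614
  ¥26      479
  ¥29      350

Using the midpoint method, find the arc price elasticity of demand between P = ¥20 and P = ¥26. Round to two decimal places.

At P = 20, Q = 748; at P = 26, Q = 479.
ΔQ = -269, ΔP = 6. Midpoints: P̄ = 23.00, Q̄ = 613.5.
ε = (ΔQ/ΔP)(P̄/Q̄) = (-269/6)(23.00/613.5).

-1.68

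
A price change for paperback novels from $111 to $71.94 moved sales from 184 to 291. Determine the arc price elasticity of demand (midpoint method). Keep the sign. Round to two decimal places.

ΔQ = 291 − 184 = 107; ΔP = 71.94 − 111 = -39.06.
Midpoints: P̄ = 91.47, Q̄ = 237.5.
ε = (ΔQ/ΔP)(P̄/Q̄) = (107/-39.06)(91.47/237.5).

-1.06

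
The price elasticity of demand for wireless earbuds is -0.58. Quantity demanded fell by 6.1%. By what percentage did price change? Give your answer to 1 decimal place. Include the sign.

10.5%

%ΔP ≈ %ΔQ / ε = (-6.1%)/(-0.58) = 10.52%.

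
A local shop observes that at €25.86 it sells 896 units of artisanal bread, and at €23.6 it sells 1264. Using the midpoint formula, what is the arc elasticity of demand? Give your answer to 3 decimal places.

ΔQ = 1264 − 896 = 368; ΔP = 23.6 − 25.86 = -2.26.
Midpoints: P̄ = 24.73, Q̄ = 1080.0.
ε = (ΔQ/ΔP)(P̄/Q̄) = (368/-2.26)(24.73/1080.0).

-3.729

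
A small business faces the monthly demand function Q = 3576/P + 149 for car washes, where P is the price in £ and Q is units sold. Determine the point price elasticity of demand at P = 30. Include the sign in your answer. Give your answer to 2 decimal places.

At P = 30, Q = 268.200.
dQ/dP = −3576/P² = -3.973.
ε = (dQ/dP)(P/Q) = (-3.973)(30/268.200).

-0.44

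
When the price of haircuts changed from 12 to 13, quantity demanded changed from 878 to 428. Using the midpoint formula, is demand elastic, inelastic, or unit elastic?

Arc ε ≈ -8.614.
|ε| = 8.61 > 1.

elastic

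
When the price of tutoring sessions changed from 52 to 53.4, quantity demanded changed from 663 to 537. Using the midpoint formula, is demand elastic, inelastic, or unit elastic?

elastic

Arc ε ≈ -7.905.
|ε| = 7.91 > 1.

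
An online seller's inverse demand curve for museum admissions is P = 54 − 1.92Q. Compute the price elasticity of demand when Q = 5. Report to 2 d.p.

-4.63

At Q = 5, P = 54 − 1.92(5) = 44.40.
dP/dQ = −1.92, so dQ/dP = 1/(−1.92) = -0.521.
ε = (dQ/dP)(P/Q) = (-0.521)(44.40/5).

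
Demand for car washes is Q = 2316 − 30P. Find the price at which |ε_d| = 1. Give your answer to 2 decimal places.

38.60

For linear demand Q = a − bP, ε = −bP/(a − bP). |ε| = 1 when bP = a − bP, i.e. P = a/(2b).
P = 2316/(2·30) = 2316/60 = 38.6000.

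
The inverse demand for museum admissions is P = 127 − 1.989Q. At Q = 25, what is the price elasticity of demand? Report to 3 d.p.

-1.554

At Q = 25, P = 127 − 1.989(25) = 77.28.
dP/dQ = −1.989, so dQ/dP = 1/(−1.989) = -0.503.
ε = (dQ/dP)(P/Q) = (-0.503)(77.28/25).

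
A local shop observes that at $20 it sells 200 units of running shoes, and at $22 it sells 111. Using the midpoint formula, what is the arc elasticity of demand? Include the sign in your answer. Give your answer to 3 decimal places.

ΔQ = 111 − 200 = -89; ΔP = 22 − 20 = 2.
Midpoints: P̄ = 21.00, Q̄ = 155.5.
ε = (ΔQ/ΔP)(P̄/Q̄) = (-89/2)(21.00/155.5).

-6.010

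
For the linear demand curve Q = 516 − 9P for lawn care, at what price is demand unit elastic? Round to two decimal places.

For linear demand Q = a − bP, ε = −bP/(a − bP). |ε| = 1 when bP = a − bP, i.e. P = a/(2b).
P = 516/(2·9) = 516/18 = 28.6667.

28.67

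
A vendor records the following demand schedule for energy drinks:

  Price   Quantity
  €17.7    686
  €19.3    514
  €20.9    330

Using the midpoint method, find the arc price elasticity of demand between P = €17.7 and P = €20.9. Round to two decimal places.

-4.23

At P = 17.7, Q = 686; at P = 20.9, Q = 330.
ΔQ = -356, ΔP = 3.2. Midpoints: P̄ = 19.30, Q̄ = 508.0.
ε = (ΔQ/ΔP)(P̄/Q̄) = (-356/3.2)(19.30/508.0).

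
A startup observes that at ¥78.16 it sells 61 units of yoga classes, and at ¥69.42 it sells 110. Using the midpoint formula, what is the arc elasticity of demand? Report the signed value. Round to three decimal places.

ΔQ = 110 − 61 = 49; ΔP = 69.42 − 78.16 = -8.74.
Midpoints: P̄ = 73.79, Q̄ = 85.5.
ε = (ΔQ/ΔP)(P̄/Q̄) = (49/-8.74)(73.79/85.5).

-4.839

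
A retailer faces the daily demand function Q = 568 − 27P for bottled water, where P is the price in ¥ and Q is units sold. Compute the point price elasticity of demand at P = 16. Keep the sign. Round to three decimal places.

At P = 16, Q = 136.
dQ/dP = −27.
ε = (dQ/dP)(P/Q) = (-27)(16/136).
|ε| > 1, so demand is elastic at this price.

-3.176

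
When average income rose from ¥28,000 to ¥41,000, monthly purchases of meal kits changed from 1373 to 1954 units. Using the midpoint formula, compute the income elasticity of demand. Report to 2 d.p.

ΔQ = 581, ΔI = 13000. Midpoints: Ī = 34,500, Q̄ = 1663.5.
ε_I = (ΔQ/ΔI)(Ī/Q̄) = (581/13000)(34500/1663.5).
ε_I > 0, so the good is normal.

0.93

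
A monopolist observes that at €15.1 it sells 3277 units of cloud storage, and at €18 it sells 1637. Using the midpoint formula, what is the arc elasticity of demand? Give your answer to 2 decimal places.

-3.81

ΔQ = 1637 − 3277 = -1640; ΔP = 18 − 15.1 = 2.9.
Midpoints: P̄ = 16.55, Q̄ = 2457.0.
ε = (ΔQ/ΔP)(P̄/Q̄) = (-1640/2.9)(16.55/2457.0).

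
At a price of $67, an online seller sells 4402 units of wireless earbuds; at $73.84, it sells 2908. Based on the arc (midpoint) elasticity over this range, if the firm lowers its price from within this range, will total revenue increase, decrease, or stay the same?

increase

Arc ε = (-1494/6.84)(70.42/3655.0) ≈ -4.208.
|ε| = 4.21 > 1, so demand is elastic. A price cut therefore raises total revenue.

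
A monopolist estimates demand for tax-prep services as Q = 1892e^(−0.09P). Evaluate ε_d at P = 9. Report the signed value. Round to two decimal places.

At P = 9, Q = 841.671.
dQ/dP = −0.09·1892e^(−0.09P) = −0.09Q = -75.750.
ε = (dQ/dP)(P/Q) = (-75.750)(9/841.671).

-0.81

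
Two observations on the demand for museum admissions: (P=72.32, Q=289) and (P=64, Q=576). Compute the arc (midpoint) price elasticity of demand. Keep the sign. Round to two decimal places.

ΔQ = 576 − 289 = 287; ΔP = 64 − 72.32 = -8.32.
Midpoints: P̄ = 68.16, Q̄ = 432.5.
ε = (ΔQ/ΔP)(P̄/Q̄) = (287/-8.32)(68.16/432.5).

-5.44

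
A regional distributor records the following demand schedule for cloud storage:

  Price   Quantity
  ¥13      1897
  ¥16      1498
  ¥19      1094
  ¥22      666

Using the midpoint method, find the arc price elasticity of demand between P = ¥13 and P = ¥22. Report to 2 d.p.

-1.87

At P = 13, Q = 1897; at P = 22, Q = 666.
ΔQ = -1231, ΔP = 9. Midpoints: P̄ = 17.50, Q̄ = 1281.5.
ε = (ΔQ/ΔP)(P̄/Q̄) = (-1231/9)(17.50/1281.5).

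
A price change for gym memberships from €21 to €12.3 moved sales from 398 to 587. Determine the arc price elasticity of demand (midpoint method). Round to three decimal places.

-0.734

ΔQ = 587 − 398 = 189; ΔP = 12.3 − 21 = -8.7.
Midpoints: P̄ = 16.65, Q̄ = 492.5.
ε = (ΔQ/ΔP)(P̄/Q̄) = (189/-8.7)(16.65/492.5).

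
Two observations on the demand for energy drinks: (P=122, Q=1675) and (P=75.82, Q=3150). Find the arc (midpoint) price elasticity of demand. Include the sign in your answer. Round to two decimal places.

ΔQ = 3150 − 1675 = 1475; ΔP = 75.82 − 122 = -46.18.
Midpoints: P̄ = 98.91, Q̄ = 2412.5.
ε = (ΔQ/ΔP)(P̄/Q̄) = (1475/-46.18)(98.91/2412.5).

-1.31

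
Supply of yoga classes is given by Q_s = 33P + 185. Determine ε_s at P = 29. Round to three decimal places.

At P = 29, Q_s = 1142.
dQ_s/dP = 33.
ε_s = (dQ_s/dP)(P/Q_s) = (33)(29/1142).

0.838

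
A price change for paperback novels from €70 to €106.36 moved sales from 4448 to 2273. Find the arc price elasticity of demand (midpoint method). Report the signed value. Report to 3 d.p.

-1.570

ΔQ = 2273 − 4448 = -2175; ΔP = 106.36 − 70 = 36.36.
Midpoints: P̄ = 88.18, Q̄ = 3360.5.
ε = (ΔQ/ΔP)(P̄/Q̄) = (-2175/36.36)(88.18/3360.5).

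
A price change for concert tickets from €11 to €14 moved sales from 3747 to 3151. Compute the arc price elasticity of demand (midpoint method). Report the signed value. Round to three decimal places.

ΔQ = 3151 − 3747 = -596; ΔP = 14 − 11 = 3.
Midpoints: P̄ = 12.50, Q̄ = 3449.0.
ε = (ΔQ/ΔP)(P̄/Q̄) = (-596/3)(12.50/3449.0).

-0.720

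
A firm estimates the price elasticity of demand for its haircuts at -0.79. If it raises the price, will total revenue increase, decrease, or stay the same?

increase

|ε| = 0.79 < 1, so demand is inelastic. A price rise therefore raises total revenue.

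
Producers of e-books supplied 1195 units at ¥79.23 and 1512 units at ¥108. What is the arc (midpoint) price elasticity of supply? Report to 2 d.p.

ΔQ = 1512 − 1195 = 317; ΔP = 108 − 79.23 = 28.77.
Midpoints: P̄ = 93.62, Q̄ = 1353.5.
ε_s = (ΔQ/ΔP)(P̄/Q̄) = (317/28.77)(93.62/1353.5).

0.76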